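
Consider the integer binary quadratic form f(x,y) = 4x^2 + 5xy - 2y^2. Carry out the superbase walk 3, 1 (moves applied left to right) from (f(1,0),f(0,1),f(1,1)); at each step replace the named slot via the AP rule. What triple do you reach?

start (4,-2,7) = (f(1,0),f(0,1),f(1,1))
replace slot 3: 2·(4+(-2)) − 7 = -3 → (4,-2,-3)
replace slot 1: 2·((-2)+(-3)) − 4 = -14 → (-14,-2,-3)

-14,-2,-3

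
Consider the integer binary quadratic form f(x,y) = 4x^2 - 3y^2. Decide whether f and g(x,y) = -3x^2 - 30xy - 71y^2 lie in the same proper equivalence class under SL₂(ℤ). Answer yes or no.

D₁ = 48, D₂ = 48
river cycle of f (length 2): (-3, 6, 1), (1, 6, -3)
river cycle of g (length 2): (-3, 6, 1), (1, 6, -3)
cycles coincide ⇒ equivalent

yes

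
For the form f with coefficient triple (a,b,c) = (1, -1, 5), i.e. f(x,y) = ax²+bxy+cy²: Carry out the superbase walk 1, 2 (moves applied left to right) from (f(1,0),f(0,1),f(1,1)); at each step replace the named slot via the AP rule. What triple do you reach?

start (1,5,5) = (f(1,0),f(0,1),f(1,1))
replace slot 1: 2·(5+5) − 1 = 19 → (19,5,5)
replace slot 2: 2·(19+5) − 5 = 43 → (19,43,5)

19,43,5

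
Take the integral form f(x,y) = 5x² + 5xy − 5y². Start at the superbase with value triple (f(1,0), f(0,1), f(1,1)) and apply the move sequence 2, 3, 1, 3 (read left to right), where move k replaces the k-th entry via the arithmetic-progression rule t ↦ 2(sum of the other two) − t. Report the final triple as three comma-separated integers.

start (5,-5,5) = (f(1,0),f(0,1),f(1,1))
replace slot 2: 2·(5+5) − (-5) = 25 → (5,25,5)
replace slot 3: 2·(5+25) − 5 = 55 → (5,25,55)
replace slot 1: 2·(25+55) − 5 = 155 → (155,25,55)
replace slot 3: 2·(155+25) − 55 = 305 → (155,25,305)

155,25,305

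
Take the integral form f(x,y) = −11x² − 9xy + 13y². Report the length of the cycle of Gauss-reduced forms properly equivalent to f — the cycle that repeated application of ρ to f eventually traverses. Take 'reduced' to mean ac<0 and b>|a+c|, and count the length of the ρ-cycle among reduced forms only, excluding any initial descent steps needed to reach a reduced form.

D = 653, ⌊√D⌋ = 25
descent: ρ → (13,9,-11)  [lands on river]
river: ρ → (-11,13,11)
river: ρ → (11,9,-13)
river: ρ → (-13,17,7)
river: ρ → (7,25,-1)
river: ρ → (-1,25,7)
river: ρ → (7,17,-13)
river: ρ → (-13,9,11)
river: ρ → (11,13,-11)
river: ρ → (-11,9,13)
river: ρ → (13,17,-7)
river: ρ → (-7,25,1)
river: ρ → (1,25,-7)
river: ρ → (-7,17,13)
ρ-cycle length = 14 (tail of 1 descent step not counted)

14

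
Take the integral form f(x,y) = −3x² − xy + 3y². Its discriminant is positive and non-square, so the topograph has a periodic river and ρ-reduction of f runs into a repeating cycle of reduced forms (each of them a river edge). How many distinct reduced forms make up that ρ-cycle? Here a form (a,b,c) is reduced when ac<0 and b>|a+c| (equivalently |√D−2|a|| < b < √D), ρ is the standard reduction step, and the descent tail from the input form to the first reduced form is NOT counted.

D = 37, ⌊√D⌋ = 6
descent: ρ → (3,1,-3)  [lands on river]
river: ρ → (-3,5,1)
river: ρ → (1,5,-3)
river: ρ → (-3,1,3)
river: ρ → (3,5,-1)
river: ρ → (-1,5,3)
ρ-cycle length = 6 (tail of 1 descent step not counted)

6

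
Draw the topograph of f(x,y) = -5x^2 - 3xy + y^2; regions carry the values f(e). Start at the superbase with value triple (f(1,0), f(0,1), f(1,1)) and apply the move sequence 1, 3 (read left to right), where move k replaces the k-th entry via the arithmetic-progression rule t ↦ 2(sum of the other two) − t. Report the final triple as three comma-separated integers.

start (-5,1,-7) = (f(1,0),f(0,1),f(1,1))
replace slot 1: 2·(1+(-7)) − (-5) = -7 → (-7,1,-7)
replace slot 3: 2·((-7)+1) − (-7) = -5 → (-7,1,-5)

-7,1,-5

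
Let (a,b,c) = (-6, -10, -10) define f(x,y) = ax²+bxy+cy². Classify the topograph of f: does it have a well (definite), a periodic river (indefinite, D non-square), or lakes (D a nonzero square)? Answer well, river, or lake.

D = b²−4ac = (-10)² − 4·(-6)·(-10) = -140
D < 0 ⇒ definite ⇒ every region one sign ⇒ single well

well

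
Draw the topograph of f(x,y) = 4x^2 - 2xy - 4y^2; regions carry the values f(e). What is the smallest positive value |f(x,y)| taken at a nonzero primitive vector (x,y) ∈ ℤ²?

descent: ρ → (-4,2,4)  [lands on river]
river: ρ → (4,6,-2)
river: ρ → (-2,6,4)
river: ρ → (4,2,-4)
river: ρ → (-4,6,2)
river: ρ → (2,6,-4)
closes: descent 1, river 6
min |a| on river = 2

2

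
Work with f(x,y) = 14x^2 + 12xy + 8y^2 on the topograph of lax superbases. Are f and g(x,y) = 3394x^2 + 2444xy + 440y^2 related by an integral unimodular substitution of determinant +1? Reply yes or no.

D₁ = -304, D₂ = -304
f: flip: (14,12,8)→(8,-12,14)
f: translate: b→4 (≡-12 mod 16), so (8,-12,14)→(8,4,10)
f: reduced (well bottom): (8,4,10) with a≤c, −a<b≤a
g: flip: (3394,2444,440)→(440,-2444,3394)
g: translate: b→196 (≡-2444 mod 880), so (440,-2444,3394)→(440,196,22)
g: flip: (440,196,22)→(22,-196,440)
g: translate: b→-20 (≡-196 mod 44), so (22,-196,440)→(22,-20,8)
g: flip: (22,-20,8)→(8,20,22)
g: translate: b→4 (≡20 mod 16), so (8,20,22)→(8,4,10)
g: reduced (well bottom): (8,4,10) with a≤c, −a<b≤a
reduced forms (8, 4, 10) vs (8, 4, 10) ⇒ equivalent

yes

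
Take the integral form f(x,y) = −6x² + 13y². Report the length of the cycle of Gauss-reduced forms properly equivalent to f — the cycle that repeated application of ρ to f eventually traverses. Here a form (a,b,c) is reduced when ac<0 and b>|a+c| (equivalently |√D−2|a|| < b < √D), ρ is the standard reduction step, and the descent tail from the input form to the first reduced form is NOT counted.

D = 312, ⌊√D⌋ = 17
descent: ρ → (13,0,-6)
descent: ρ → (-6,12,7)  [lands on river]
river: ρ → (7,16,-2)
river: ρ → (-2,16,7)
river: ρ → (7,12,-6)
ρ-cycle length = 4 (tail of 2 descent steps not counted)

4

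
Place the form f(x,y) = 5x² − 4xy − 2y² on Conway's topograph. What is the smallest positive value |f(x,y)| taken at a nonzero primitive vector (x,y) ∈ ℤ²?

descent: ρ → (-2,4,5)  [lands on river]
river: ρ → (5,6,-1)
river: ρ → (-1,6,5)
river: ρ → (5,4,-2)
closes: descent 1, river 4
min |a| on river = 1

1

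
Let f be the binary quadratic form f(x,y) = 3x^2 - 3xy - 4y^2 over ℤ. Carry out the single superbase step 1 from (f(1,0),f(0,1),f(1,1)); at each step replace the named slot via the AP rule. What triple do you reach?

start (3,-4,-4) = (f(1,0),f(0,1),f(1,1))
replace slot 1: 2·((-4)+(-4)) − 3 = -19 → (-19,-4,-4)

-19,-4,-4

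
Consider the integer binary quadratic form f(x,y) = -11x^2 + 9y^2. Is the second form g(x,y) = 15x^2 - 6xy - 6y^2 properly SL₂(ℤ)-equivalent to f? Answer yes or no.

D₁ = 396, D₂ = 396
river cycle of f (length 2): (9, 18, -2), (-2, 18, 9)
river cycle of g (length 2): (-6, 18, 3), (3, 18, -6)
cycles differ ⇒ inequivalent

no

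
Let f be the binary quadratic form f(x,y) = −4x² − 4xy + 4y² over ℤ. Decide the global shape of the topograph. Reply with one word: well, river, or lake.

D = b²−4ac = (-4)² − 4·(-4)·4 = 80
D > 0 non-square ⇒ indefinite ⇒ periodic river

river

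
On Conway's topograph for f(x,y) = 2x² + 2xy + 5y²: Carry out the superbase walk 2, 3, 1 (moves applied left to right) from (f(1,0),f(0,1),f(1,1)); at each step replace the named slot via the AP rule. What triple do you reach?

start (2,5,9) = (f(1,0),f(0,1),f(1,1))
replace slot 2: 2·(2+9) − 5 = 17 → (2,17,9)
replace slot 3: 2·(2+17) − 9 = 29 → (2,17,29)
replace slot 1: 2·(17+29) − 2 = 90 → (90,17,29)

90,17,29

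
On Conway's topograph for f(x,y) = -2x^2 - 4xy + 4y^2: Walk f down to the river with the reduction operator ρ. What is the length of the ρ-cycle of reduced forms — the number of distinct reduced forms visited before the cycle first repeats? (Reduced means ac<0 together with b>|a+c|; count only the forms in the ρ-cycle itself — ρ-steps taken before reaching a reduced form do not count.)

D = 48, ⌊√D⌋ = 6
descent: ρ → (4,4,-2)  [lands on river]
river: ρ → (-2,4,4)
ρ-cycle length = 2 (tail of 1 descent step not counted)

2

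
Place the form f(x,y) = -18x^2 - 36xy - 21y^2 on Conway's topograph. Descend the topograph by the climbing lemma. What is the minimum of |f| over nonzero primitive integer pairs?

translate: b→0 (≡36 mod 36), so (18,36,21)→(18,0,3)
flip: (18,0,3)→(3,0,18)
reduced (well bottom): (3,0,18) with a≤c, −a<b≤a
well minimum |f| = |-3| = 3 (negative-definite)

3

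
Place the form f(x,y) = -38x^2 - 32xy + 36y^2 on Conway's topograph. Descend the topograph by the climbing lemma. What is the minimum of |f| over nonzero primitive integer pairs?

descent: ρ → (36,32,-38)  [lands on river]
river: ρ → (-38,44,30)
river: ρ → (30,76,-6)
river: ρ → (-6,80,4)
river: ρ → (4,80,-6)
river: ρ → (-6,76,30)
river: ρ → (30,44,-38)
river: ρ → (-38,32,36)
river: ρ → (36,40,-34)
river: ρ → (-34,28,42)
river: ρ → (42,56,-20)
river: ρ → (-20,64,30)
river: ρ → (30,56,-28)
river: ρ → (-28,56,30)
river: ρ → (30,64,-20)
river: ρ → (-20,56,42)
river: ρ → (42,28,-34)
river: ρ → (-34,40,36)
closes: descent 1, river 18
min |a| on river = 4

4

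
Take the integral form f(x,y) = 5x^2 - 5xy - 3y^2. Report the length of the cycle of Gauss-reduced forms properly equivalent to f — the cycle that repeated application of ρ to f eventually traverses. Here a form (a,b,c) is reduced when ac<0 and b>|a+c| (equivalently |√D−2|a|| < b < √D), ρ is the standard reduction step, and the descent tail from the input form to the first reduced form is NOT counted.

D = 85, ⌊√D⌋ = 9
descent: ρ → (-3,5,5)  [lands on river]
river: ρ → (5,5,-3)
river: ρ → (-3,7,3)
river: ρ → (3,5,-5)
river: ρ → (-5,5,3)
river: ρ → (3,7,-3)
ρ-cycle length = 6 (tail of 1 descent step not counted)

6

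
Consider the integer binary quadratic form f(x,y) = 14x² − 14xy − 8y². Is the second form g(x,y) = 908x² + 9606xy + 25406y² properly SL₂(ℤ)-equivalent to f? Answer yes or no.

D₁ = 644, D₂ = 644
river cycle of f (length 10): (-8, 14, 14), (14, 14, -8), (-8, 18, 10), (10, 22, -4), (-4, 18, 20), (20, 22, -2), (-2, 22, 20), (20, 18, -4), (-4, 22, 10), (10, 18, -8)
river cycle of g (length 10): (14, 14, -8), (-8, 18, 10), (10, 22, -4), (-4, 18, 20), (20, 22, -2), (-2, 22, 20), (20, 18, -4), (-4, 22, 10), (10, 18, -8), (-8, 14, 14)
cycles coincide ⇒ equivalent

yes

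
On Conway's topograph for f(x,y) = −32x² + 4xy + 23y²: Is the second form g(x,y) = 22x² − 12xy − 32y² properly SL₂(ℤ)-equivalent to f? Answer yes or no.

D₁ = 2960, D₂ = 2960
river cycle of f (length 10): (23, 42, -13), (-13, 36, 32), (32, 28, -17), (-17, 40, 20), (20, 40, -17), (-17, 28, 32), (32, 36, -13), (-13, 42, 23), (23, 50, -5), (-5, 50, 23)
river cycle of g (length 10): (-32, 12, 22), (22, 32, -22), (-22, 12, 32), (32, 52, -2), (-2, 52, 32), (32, 12, -22), (-22, 32, 22), (22, 12, -32), (-32, 52, 2), (2, 52, -32)
cycles differ ⇒ inequivalent

no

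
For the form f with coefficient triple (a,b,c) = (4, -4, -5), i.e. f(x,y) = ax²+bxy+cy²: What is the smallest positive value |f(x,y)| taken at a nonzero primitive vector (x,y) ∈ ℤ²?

descent: ρ → (-5,4,4)  [lands on river]
river: ρ → (4,4,-5)
river: ρ → (-5,6,3)
river: ρ → (3,6,-5)
closes: descent 1, river 4
min |a| on river = 3

3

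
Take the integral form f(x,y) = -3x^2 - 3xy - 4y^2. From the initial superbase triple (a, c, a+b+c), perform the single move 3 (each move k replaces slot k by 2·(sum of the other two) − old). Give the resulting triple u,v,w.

start (-3,-4,-10) = (f(1,0),f(0,1),f(1,1))
replace slot 3: 2·((-3)+(-4)) − (-10) = -4 → (-3,-4,-4)

-3,-4,-4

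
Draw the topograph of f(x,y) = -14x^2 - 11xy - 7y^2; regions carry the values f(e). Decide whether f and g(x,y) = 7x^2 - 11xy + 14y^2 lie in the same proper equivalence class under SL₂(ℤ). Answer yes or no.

D₁ = -271, D₂ = -271
f is negative-definite; reduce −f:
−f: flip: (14,11,7)→(7,-11,14)
−f: translate: b→3 (≡-11 mod 14), so (7,-11,14)→(7,3,10)
−f: reduced (well bottom): (7,3,10) with a≤c, −a<b≤a
flip sign back: reduced form of f is (-7,-3,-10)
g: translate: b→3 (≡-11 mod 14), so (7,-11,14)→(7,3,10)
g: reduced (well bottom): (7,3,10) with a≤c, −a<b≤a
reduced forms (-7, -3, -10) vs (7, 3, 10) ⇒ inequivalent

no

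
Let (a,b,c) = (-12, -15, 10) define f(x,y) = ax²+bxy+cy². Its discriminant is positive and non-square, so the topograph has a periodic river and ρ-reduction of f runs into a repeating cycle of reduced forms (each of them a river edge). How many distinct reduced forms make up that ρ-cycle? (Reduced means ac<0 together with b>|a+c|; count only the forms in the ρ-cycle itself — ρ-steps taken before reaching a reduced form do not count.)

D = 705, ⌊√D⌋ = 26
descent: ρ → (10,15,-12)  [lands on river]
river: ρ → (-12,9,13)
river: ρ → (13,17,-8)
river: ρ → (-8,15,15)
river: ρ → (15,15,-8)
river: ρ → (-8,17,13)
river: ρ → (13,9,-12)
river: ρ → (-12,15,10)
river: ρ → (10,25,-2)
river: ρ → (-2,23,22)
river: ρ → (22,21,-3)
river: ρ → (-3,21,22)
river: ρ → (22,23,-2)
river: ρ → (-2,25,10)
ρ-cycle length = 14 (tail of 1 descent step not counted)

14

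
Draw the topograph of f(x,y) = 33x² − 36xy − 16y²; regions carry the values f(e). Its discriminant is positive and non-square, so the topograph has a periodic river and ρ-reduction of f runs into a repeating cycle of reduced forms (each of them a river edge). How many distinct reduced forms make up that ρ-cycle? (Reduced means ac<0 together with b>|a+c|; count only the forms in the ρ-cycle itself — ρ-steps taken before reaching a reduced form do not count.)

D = 3408, ⌊√D⌋ = 58
descent: ρ → (-16,36,33)  [lands on river]
river: ρ → (33,30,-19)
river: ρ → (-19,46,17)
river: ρ → (17,56,-4)
river: ρ → (-4,56,17)
river: ρ → (17,46,-19)
river: ρ → (-19,30,33)
river: ρ → (33,36,-16)
river: ρ → (-16,28,41)
river: ρ → (41,54,-3)
river: ρ → (-3,54,41)
river: ρ → (41,28,-16)
ρ-cycle length = 12 (tail of 1 descent step not counted)

12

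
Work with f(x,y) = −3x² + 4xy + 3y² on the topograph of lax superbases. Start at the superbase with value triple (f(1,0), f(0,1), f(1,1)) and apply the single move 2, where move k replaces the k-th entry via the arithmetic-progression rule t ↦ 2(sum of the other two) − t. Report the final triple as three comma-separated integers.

start (-3,3,4) = (f(1,0),f(0,1),f(1,1))
replace slot 2: 2·((-3)+4) − 3 = -1 → (-3,-1,4)

-3,-1,4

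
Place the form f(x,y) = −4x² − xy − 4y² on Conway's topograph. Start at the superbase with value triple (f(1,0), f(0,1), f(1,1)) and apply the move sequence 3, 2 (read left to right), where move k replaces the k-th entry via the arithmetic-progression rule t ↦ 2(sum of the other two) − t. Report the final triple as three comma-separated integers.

start (-4,-4,-9) = (f(1,0),f(0,1),f(1,1))
replace slot 3: 2·((-4)+(-4)) − (-9) = -7 → (-4,-4,-7)
replace slot 2: 2·((-4)+(-7)) − (-4) = -18 → (-4,-18,-7)

-4,-18,-7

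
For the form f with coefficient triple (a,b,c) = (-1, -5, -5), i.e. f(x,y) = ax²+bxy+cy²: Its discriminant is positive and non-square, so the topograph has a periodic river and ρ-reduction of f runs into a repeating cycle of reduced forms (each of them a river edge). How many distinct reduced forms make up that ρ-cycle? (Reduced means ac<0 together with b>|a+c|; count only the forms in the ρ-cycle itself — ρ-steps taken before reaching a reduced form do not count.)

D = 5, ⌊√D⌋ = 2
descent: ρ → (-5,5,-1)
descent: ρ → (-1,1,1)  [lands on river]
river: ρ → (1,1,-1)
ρ-cycle length = 2 (tail of 2 descent steps not counted)

2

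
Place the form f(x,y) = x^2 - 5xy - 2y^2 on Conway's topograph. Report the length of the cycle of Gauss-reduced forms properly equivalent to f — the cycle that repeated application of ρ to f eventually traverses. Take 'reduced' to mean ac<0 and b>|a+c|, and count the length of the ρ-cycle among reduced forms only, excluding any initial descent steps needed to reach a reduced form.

D = 33, ⌊√D⌋ = 5
descent: ρ → (-2,5,1)  [lands on river]
river: ρ → (1,5,-2)
river: ρ → (-2,3,3)
river: ρ → (3,3,-2)
ρ-cycle length = 4 (tail of 1 descent step not counted)

4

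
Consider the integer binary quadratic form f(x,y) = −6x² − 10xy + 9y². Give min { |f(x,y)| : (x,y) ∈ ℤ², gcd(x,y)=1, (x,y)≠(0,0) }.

descent: ρ → (9,10,-6)  [lands on river]
river: ρ → (-6,14,5)
river: ρ → (5,16,-3)
river: ρ → (-3,14,10)
river: ρ → (10,6,-7)
river: ρ → (-7,8,9)
closes: descent 1, river 6
min |a| on river = 3

3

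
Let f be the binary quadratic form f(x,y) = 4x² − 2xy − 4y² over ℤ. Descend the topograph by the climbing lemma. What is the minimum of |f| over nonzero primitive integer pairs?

descent: ρ → (-4,2,4)  [lands on river]
river: ρ → (4,6,-2)
river: ρ → (-2,6,4)
river: ρ → (4,2,-4)
river: ρ → (-4,6,2)
river: ρ → (2,6,-4)
closes: descent 1, river 6
min |a| on river = 2

2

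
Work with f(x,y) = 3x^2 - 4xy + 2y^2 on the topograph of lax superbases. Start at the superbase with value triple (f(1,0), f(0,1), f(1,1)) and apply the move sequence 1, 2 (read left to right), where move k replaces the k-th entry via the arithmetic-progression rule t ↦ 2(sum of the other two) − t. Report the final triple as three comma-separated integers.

start (3,2,1) = (f(1,0),f(0,1),f(1,1))
replace slot 1: 2·(2+1) − 3 = 3 → (3,2,1)
replace slot 2: 2·(3+1) − 2 = 6 → (3,6,1)

3,6,1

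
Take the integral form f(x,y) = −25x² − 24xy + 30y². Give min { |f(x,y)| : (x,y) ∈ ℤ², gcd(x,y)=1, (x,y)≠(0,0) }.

descent: ρ → (30,24,-25)  [lands on river]
river: ρ → (-25,26,29)
river: ρ → (29,32,-22)
river: ρ → (-22,56,5)
river: ρ → (5,54,-33)
river: ρ → (-33,12,26)
river: ρ → (26,40,-19)
river: ρ → (-19,36,30)
closes: descent 1, river 8
min |a| on river = 5

5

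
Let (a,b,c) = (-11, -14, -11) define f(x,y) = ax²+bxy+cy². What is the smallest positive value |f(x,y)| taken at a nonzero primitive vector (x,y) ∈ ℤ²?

translate: b→-8 (≡14 mod 22), so (11,14,11)→(11,-8,8)
flip: (11,-8,8)→(8,8,11)
reduced (well bottom): (8,8,11) with a≤c, −a<b≤a
well minimum |f| = |-8| = 8 (negative-definite)

8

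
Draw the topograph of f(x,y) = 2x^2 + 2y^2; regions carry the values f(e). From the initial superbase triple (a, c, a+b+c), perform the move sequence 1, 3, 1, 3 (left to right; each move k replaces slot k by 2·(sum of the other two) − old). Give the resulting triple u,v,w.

start (2,2,4) = (f(1,0),f(0,1),f(1,1))
replace slot 1: 2·(2+4) − 2 = 10 → (10,2,4)
replace slot 3: 2·(10+2) − 4 = 20 → (10,2,20)
replace slot 1: 2·(2+20) − 10 = 34 → (34,2,20)
replace slot 3: 2·(34+2) − 20 = 52 → (34,2,52)

34,2,52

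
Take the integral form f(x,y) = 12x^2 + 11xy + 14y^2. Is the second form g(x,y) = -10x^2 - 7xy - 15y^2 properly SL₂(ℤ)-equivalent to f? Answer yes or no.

D₁ = -551, D₂ = -551
f: reduced (well bottom): (12,11,14) with a≤c, −a<b≤a
g is negative-definite; reduce −g:
−g: reduced (well bottom): (10,7,15) with a≤c, −a<b≤a
flip sign back: reduced form of g is (-10,-7,-15)
reduced forms (12, 11, 14) vs (-10, -7, -15) ⇒ inequivalent

no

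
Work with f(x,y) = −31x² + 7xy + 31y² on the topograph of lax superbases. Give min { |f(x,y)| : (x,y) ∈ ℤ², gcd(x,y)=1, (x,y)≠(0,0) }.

river: ρ → (31,55,-7)
river: ρ → (-7,57,23)
river: ρ → (23,35,-29)
river: ρ → (-29,23,29)
river: ρ → (29,35,-23)
river: ρ → (-23,57,7)
river: ρ → (7,55,-31)
river: ρ → (-31,7,31)
closes: descent 0, river 8
min |a| on river = 7

7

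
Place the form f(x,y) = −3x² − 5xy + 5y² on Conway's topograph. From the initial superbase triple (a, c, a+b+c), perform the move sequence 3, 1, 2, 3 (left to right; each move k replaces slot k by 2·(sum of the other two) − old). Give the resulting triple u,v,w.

start (-3,5,-3) = (f(1,0),f(0,1),f(1,1))
replace slot 3: 2·((-3)+5) − (-3) = 7 → (-3,5,7)
replace slot 1: 2·(5+7) − (-3) = 27 → (27,5,7)
replace slot 2: 2·(27+7) − 5 = 63 → (27,63,7)
replace slot 3: 2·(27+63) − 7 = 173 → (27,63,173)

27,63,173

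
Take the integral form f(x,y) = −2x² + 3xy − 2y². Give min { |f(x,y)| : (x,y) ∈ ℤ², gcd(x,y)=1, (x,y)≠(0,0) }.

translate: b→1 (≡-3 mod 4), so (2,-3,2)→(2,1,1)
flip: (2,1,1)→(1,-1,2)
translate: b→1 (≡-1 mod 2), so (1,-1,2)→(1,1,2)
reduced (well bottom): (1,1,2) with a≤c, −a<b≤a
well minimum |f| = |-1| = 1 (negative-definite)

1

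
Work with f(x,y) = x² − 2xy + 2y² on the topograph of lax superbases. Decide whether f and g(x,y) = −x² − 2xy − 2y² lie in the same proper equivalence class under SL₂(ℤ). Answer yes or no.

D₁ = -4, D₂ = -4
f: translate: b→0 (≡-2 mod 2), so (1,-2,2)→(1,0,1)
f: reduced (well bottom): (1,0,1) with a≤c, −a<b≤a
g is negative-definite; reduce −g:
−g: translate: b→0 (≡2 mod 2), so (1,2,2)→(1,0,1)
−g: reduced (well bottom): (1,0,1) with a≤c, −a<b≤a
flip sign back: reduced form of g is (-1,0,-1)
reduced forms (1, 0, 1) vs (-1, 0, -1) ⇒ inequivalent

no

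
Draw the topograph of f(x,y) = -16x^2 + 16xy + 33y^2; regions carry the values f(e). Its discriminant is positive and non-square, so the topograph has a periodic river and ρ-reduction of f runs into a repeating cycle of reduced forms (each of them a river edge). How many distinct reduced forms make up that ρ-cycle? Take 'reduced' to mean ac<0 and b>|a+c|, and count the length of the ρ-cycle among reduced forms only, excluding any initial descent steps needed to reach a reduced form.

D = 2368, ⌊√D⌋ = 48
descent: ρ → (33,-16,-16)
descent: ρ → (-16,48,1)  [lands on river]
river: ρ → (1,48,-16)
ρ-cycle length = 2 (tail of 2 descent steps not counted)

2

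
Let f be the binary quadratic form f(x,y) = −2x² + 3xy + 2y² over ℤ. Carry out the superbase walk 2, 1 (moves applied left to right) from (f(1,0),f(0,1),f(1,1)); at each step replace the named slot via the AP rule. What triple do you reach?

start (-2,2,3) = (f(1,0),f(0,1),f(1,1))
replace slot 2: 2·((-2)+3) − 2 = 0 → (-2,0,3)
replace slot 1: 2·(0+3) − (-2) = 8 → (8,0,3)

8,0,3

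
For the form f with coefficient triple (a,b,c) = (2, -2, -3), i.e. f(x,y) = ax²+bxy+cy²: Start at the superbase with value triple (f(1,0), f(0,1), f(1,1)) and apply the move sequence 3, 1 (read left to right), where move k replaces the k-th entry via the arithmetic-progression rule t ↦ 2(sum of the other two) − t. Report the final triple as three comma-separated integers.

start (2,-3,-3) = (f(1,0),f(0,1),f(1,1))
replace slot 3: 2·(2+(-3)) − (-3) = 1 → (2,-3,1)
replace slot 1: 2·((-3)+1) − 2 = -6 → (-6,-3,1)

-6,-3,1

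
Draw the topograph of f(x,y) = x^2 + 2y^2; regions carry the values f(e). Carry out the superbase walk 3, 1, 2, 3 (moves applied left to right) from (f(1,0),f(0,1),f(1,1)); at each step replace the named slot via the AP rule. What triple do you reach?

start (1,2,3) = (f(1,0),f(0,1),f(1,1))
replace slot 3: 2·(1+2) − 3 = 3 → (1,2,3)
replace slot 1: 2·(2+3) − 1 = 9 → (9,2,3)
replace slot 2: 2·(9+3) − 2 = 22 → (9,22,3)
replace slot 3: 2·(9+22) − 3 = 59 → (9,22,59)

9,22,59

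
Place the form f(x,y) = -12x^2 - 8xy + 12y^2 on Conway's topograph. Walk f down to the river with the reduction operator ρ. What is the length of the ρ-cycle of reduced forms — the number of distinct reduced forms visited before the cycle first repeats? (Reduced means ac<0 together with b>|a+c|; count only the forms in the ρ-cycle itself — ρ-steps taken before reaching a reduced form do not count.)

D = 640, ⌊√D⌋ = 25
descent: ρ → (12,8,-12)  [lands on river]
river: ρ → (-12,16,8)
river: ρ → (8,16,-12)
river: ρ → (-12,8,12)
river: ρ → (12,16,-8)
river: ρ → (-8,16,12)
ρ-cycle length = 6 (tail of 1 descent step not counted)

6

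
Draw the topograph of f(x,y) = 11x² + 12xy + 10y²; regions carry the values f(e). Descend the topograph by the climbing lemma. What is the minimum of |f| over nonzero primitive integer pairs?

translate: b→-10 (≡12 mod 22), so (11,12,10)→(11,-10,9)
flip: (11,-10,9)→(9,10,11)
translate: b→-8 (≡10 mod 18), so (9,10,11)→(9,-8,10)
reduced (well bottom): (9,-8,10) with a≤c, −a<b≤a
well minimum = a = 9

9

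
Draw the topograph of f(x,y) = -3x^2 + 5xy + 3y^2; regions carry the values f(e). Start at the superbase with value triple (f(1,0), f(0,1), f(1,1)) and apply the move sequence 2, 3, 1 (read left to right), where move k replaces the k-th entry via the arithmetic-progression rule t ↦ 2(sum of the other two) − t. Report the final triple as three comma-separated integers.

start (-3,3,5) = (f(1,0),f(0,1),f(1,1))
replace slot 2: 2·((-3)+5) − 3 = 1 → (-3,1,5)
replace slot 3: 2·((-3)+1) − 5 = -9 → (-3,1,-9)
replace slot 1: 2·(1+(-9)) − (-3) = -13 → (-13,1,-9)

-13,1,-9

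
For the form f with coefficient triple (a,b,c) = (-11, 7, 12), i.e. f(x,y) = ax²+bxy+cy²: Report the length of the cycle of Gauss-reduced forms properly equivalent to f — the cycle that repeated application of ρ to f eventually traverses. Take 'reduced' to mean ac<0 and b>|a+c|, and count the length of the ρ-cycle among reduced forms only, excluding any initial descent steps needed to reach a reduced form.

D = 577, ⌊√D⌋ = 24
river: ρ → (12,17,-6)
river: ρ → (-6,19,9)
river: ρ → (9,17,-8)
river: ρ → (-8,15,11)
river: ρ → (11,7,-12)
river: ρ → (-12,17,6)
river: ρ → (6,19,-9)
river: ρ → (-9,17,8)
river: ρ → (8,15,-11)
river: ρ → (-11,7,12)
ρ-cycle length = 10 (tail of 0 descent steps not counted)

10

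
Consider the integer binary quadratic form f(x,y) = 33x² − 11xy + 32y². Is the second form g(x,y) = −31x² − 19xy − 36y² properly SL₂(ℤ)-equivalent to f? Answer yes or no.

D₁ = -4103, D₂ = -4103
f: flip: (33,-11,32)→(32,11,33)
f: reduced (well bottom): (32,11,33) with a≤c, −a<b≤a
g is negative-definite; reduce −g:
−g: reduced (well bottom): (31,19,36) with a≤c, −a<b≤a
flip sign back: reduced form of g is (-31,-19,-36)
reduced forms (32, 11, 33) vs (-31, -19, -36) ⇒ inequivalent

no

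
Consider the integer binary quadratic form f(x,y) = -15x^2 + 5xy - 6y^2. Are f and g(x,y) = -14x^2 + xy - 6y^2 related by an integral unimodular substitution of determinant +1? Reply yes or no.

D₁ = -335, D₂ = -335
f is negative-definite; reduce −f:
−f: flip: (15,-5,6)→(6,5,15)
−f: reduced (well bottom): (6,5,15) with a≤c, −a<b≤a
flip sign back: reduced form of f is (-6,-5,-15)
g is negative-definite; reduce −g:
−g: flip: (14,-1,6)→(6,1,14)
−g: reduced (well bottom): (6,1,14) with a≤c, −a<b≤a
flip sign back: reduced form of g is (-6,-1,-14)
reduced forms (-6, -5, -15) vs (-6, -1, -14) ⇒ inequivalent

no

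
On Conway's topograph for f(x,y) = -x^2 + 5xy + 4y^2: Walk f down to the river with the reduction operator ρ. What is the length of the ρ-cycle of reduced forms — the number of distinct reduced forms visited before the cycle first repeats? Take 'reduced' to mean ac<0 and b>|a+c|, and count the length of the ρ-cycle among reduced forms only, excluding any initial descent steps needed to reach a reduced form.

D = 41, ⌊√D⌋ = 6
river: ρ → (4,3,-2)
river: ρ → (-2,5,2)
river: ρ → (2,3,-4)
river: ρ → (-4,5,1)
river: ρ → (1,5,-4)
river: ρ → (-4,3,2)
river: ρ → (2,5,-2)
river: ρ → (-2,3,4)
river: ρ → (4,5,-1)
river: ρ → (-1,5,4)
ρ-cycle length = 10 (tail of 0 descent steps not counted)

10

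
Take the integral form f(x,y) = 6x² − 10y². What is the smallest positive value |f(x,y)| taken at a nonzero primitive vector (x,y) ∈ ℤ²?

descent: ρ → (-10,0,6)
descent: ρ → (6,12,-4)  [lands on river]
river: ρ → (-4,12,6)
closes: descent 2, river 2
min |a| on river = 4

4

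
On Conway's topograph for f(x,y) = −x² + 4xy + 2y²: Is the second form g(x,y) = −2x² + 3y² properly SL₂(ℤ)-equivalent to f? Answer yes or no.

D₁ = 24, D₂ = 24
river cycle of f (length 2): (2, 4, -1), (-1, 4, 2)
river cycle of g (length 2): (-2, 4, 1), (1, 4, -2)
cycles differ ⇒ inequivalent

no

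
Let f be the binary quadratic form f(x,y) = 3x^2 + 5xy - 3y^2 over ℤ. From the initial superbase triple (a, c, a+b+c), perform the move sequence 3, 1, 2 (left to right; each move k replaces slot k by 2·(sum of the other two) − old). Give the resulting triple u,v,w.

start (3,-3,5) = (f(1,0),f(0,1),f(1,1))
replace slot 3: 2·(3+(-3)) − 5 = -5 → (3,-3,-5)
replace slot 1: 2·((-3)+(-5)) − 3 = -19 → (-19,-3,-5)
replace slot 2: 2·((-19)+(-5)) − (-3) = -45 → (-19,-45,-5)

-19,-45,-5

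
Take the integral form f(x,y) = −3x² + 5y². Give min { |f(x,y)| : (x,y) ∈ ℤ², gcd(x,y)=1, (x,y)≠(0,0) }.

descent: ρ → (5,0,-3)
descent: ρ → (-3,6,2)  [lands on river]
river: ρ → (2,6,-3)
closes: descent 2, river 2
min |a| on river = 2

2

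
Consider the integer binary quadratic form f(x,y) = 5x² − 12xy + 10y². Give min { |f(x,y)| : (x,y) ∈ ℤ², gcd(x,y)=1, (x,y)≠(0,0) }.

translate: b→-2 (≡-12 mod 10), so (5,-12,10)→(5,-2,3)
flip: (5,-2,3)→(3,2,5)
reduced (well bottom): (3,2,5) with a≤c, −a<b≤a
well minimum = a = 3

3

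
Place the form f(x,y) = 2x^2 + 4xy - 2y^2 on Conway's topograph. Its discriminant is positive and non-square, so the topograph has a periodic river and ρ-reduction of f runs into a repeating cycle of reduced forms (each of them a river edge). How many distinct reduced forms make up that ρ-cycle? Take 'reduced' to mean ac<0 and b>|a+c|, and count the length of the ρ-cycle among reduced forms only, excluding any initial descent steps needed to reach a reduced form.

D = 32, ⌊√D⌋ = 5
river: ρ → (-2,4,2)
river: ρ → (2,4,-2)
ρ-cycle length = 2 (tail of 0 descent steps not counted)

2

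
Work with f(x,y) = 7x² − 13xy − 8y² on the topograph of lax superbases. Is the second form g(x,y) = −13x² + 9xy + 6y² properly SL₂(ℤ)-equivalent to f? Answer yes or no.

D₁ = 393, D₂ = 393
river cycle of f (length 16): (-8, 13, 7), (7, 15, -6), (-6, 9, 13), (13, 17, -2), (-2, 19, 4), (4, 13, -14), (-14, 15, 3), (3, 15, -14), (-14, 13, 4), (4, 19, -2), … (6 more)
river cycle of g (length 16): (6, 15, -7), (-7, 13, 8), (8, 19, -1), (-1, 19, 8), (8, 13, -7), (-7, 15, 6), (6, 9, -13), (-13, 17, 2), (2, 19, -4), (-4, 13, 14), … (6 more)
cycles differ ⇒ inequivalent

no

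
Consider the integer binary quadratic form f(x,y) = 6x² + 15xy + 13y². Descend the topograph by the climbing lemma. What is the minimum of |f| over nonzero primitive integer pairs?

translate: b→3 (≡15 mod 12), so (6,15,13)→(6,3,4)
flip: (6,3,4)→(4,-3,6)
reduced (well bottom): (4,-3,6) with a≤c, −a<b≤a
well minimum = a = 4

4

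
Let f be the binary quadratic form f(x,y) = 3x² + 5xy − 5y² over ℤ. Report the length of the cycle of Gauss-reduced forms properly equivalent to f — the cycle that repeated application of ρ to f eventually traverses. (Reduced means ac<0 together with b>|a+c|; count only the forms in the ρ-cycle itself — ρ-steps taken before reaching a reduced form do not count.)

D = 85, ⌊√D⌋ = 9
river: ρ → (-5,5,3)
river: ρ → (3,7,-3)
river: ρ → (-3,5,5)
river: ρ → (5,5,-3)
river: ρ → (-3,7,3)
river: ρ → (3,5,-5)
ρ-cycle length = 6 (tail of 0 descent steps not counted)

6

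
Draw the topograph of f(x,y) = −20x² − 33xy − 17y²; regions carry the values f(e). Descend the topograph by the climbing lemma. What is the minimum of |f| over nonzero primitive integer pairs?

translate: b→-7 (≡33 mod 40), so (20,33,17)→(20,-7,4)
flip: (20,-7,4)→(4,7,20)
translate: b→-1 (≡7 mod 8), so (4,7,20)→(4,-1,17)
reduced (well bottom): (4,-1,17) with a≤c, −a<b≤a
well minimum |f| = |-4| = 4 (negative-definite)

4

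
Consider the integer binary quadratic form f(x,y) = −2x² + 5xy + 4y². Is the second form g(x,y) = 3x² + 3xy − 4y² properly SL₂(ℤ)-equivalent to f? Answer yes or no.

D₁ = 57, D₂ = 57
river cycle of f (length 6): (4, 3, -3), (-3, 3, 4), (4, 5, -2), (-2, 7, 1), (1, 7, -2), (-2, 5, 4)
river cycle of g (length 6): (-4, 5, 2), (2, 7, -1), (-1, 7, 2), (2, 5, -4), (-4, 3, 3), (3, 3, -4)
cycles differ ⇒ inequivalent

no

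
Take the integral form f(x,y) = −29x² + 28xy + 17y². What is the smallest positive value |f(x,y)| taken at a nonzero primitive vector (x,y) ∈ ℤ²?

river: ρ → (17,40,-17)
river: ρ → (-17,28,29)
river: ρ → (29,30,-16)
river: ρ → (-16,34,25)
river: ρ → (25,16,-25)
river: ρ → (-25,34,16)
river: ρ → (16,30,-29)
river: ρ → (-29,28,17)
closes: descent 0, river 8
min |a| on river = 16

16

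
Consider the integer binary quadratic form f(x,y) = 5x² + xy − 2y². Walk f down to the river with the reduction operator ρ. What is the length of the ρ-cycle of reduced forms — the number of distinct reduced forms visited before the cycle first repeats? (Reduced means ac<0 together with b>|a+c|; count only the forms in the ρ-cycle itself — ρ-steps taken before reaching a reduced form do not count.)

D = 41, ⌊√D⌋ = 6
descent: ρ → (-2,3,4)  [lands on river]
river: ρ → (4,5,-1)
river: ρ → (-1,5,4)
river: ρ → (4,3,-2)
river: ρ → (-2,5,2)
river: ρ → (2,3,-4)
river: ρ → (-4,5,1)
river: ρ → (1,5,-4)
river: ρ → (-4,3,2)
river: ρ → (2,5,-2)
ρ-cycle length = 10 (tail of 1 descent step not counted)

10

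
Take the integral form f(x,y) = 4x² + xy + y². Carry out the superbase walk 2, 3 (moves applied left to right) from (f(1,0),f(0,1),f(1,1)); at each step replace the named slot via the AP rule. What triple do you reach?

start (4,1,6) = (f(1,0),f(0,1),f(1,1))
replace slot 2: 2·(4+6) − 1 = 19 → (4,19,6)
replace slot 3: 2·(4+19) − 6 = 40 → (4,19,40)

4,19,40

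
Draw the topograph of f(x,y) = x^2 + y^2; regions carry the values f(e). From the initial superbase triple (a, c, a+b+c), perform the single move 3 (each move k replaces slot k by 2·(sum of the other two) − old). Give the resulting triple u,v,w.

start (1,1,2) = (f(1,0),f(0,1),f(1,1))
replace slot 3: 2·(1+1) − 2 = 2 → (1,1,2)

1,1,2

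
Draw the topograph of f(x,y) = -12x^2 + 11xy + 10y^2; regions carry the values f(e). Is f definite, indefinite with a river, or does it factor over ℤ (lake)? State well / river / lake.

D = b²−4ac = 11² − 4·(-12)·10 = 601
D > 0 non-square ⇒ indefinite ⇒ periodic river

river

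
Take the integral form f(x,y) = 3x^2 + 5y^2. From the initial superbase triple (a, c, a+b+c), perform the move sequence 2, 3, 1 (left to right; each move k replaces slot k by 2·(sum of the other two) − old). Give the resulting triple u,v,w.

start (3,5,8) = (f(1,0),f(0,1),f(1,1))
replace slot 2: 2·(3+8) − 5 = 17 → (3,17,8)
replace slot 3: 2·(3+17) − 8 = 32 → (3,17,32)
replace slot 1: 2·(17+32) − 3 = 95 → (95,17,32)

95,17,32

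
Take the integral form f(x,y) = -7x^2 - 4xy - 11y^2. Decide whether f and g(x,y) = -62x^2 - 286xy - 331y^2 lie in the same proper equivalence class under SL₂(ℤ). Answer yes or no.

D₁ = -292, D₂ = -292
f is negative-definite; reduce −f:
−f: reduced (well bottom): (7,4,11) with a≤c, −a<b≤a
flip sign back: reduced form of f is (-7,-4,-11)
g is negative-definite; reduce −g:
−g: translate: b→38 (≡286 mod 124), so (62,286,331)→(62,38,7)
−g: flip: (62,38,7)→(7,-38,62)
−g: translate: b→4 (≡-38 mod 14), so (7,-38,62)→(7,4,11)
−g: reduced (well bottom): (7,4,11) with a≤c, −a<b≤a
flip sign back: reduced form of g is (-7,-4,-11)
reduced forms (-7, -4, -11) vs (-7, -4, -11) ⇒ equivalent

yes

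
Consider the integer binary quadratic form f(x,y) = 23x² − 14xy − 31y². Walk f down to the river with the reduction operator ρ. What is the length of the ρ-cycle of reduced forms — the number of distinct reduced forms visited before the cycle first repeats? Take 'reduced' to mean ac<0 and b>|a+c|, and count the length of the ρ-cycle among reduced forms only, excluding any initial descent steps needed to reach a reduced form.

D = 3048, ⌊√D⌋ = 55
descent: ρ → (-31,14,23)  [lands on river]
river: ρ → (23,32,-22)
river: ρ → (-22,12,33)
river: ρ → (33,54,-1)
river: ρ → (-1,54,33)
river: ρ → (33,12,-22)
river: ρ → (-22,32,23)
river: ρ → (23,14,-31)
river: ρ → (-31,48,6)
river: ρ → (6,48,-31)
ρ-cycle length = 10 (tail of 1 descent step not counted)

10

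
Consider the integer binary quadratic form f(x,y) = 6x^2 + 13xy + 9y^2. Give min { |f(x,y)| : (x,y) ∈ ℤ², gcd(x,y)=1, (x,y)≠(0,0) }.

translate: b→1 (≡13 mod 12), so (6,13,9)→(6,1,2)
flip: (6,1,2)→(2,-1,6)
reduced (well bottom): (2,-1,6) with a≤c, −a<b≤a
well minimum = a = 2

2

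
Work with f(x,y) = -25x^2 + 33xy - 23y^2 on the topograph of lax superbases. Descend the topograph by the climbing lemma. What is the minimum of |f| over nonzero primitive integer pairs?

translate: b→17 (≡-33 mod 50), so (25,-33,23)→(25,17,15)
flip: (25,17,15)→(15,-17,25)
translate: b→13 (≡-17 mod 30), so (15,-17,25)→(15,13,23)
reduced (well bottom): (15,13,23) with a≤c, −a<b≤a
well minimum |f| = |-15| = 15 (negative-definite)

15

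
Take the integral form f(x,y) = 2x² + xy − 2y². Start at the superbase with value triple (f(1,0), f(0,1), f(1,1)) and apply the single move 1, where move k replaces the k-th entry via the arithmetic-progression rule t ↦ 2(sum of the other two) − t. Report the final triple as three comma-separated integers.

start (2,-2,1) = (f(1,0),f(0,1),f(1,1))
replace slot 1: 2·((-2)+1) − 2 = -4 → (-4,-2,1)

-4,-2,1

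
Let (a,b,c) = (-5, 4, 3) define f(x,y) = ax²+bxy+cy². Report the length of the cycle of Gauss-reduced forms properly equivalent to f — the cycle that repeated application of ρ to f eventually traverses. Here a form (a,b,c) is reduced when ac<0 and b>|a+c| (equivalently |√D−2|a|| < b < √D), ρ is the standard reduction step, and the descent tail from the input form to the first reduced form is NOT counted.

D = 76, ⌊√D⌋ = 8
river: ρ → (3,8,-1)
river: ρ → (-1,8,3)
river: ρ → (3,4,-5)
river: ρ → (-5,6,2)
river: ρ → (2,6,-5)
river: ρ → (-5,4,3)
ρ-cycle length = 6 (tail of 0 descent steps not counted)

6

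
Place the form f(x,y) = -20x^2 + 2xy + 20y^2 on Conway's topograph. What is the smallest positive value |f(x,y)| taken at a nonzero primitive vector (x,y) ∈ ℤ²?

river: ρ → (20,38,-2)
river: ρ → (-2,38,20)
river: ρ → (20,2,-20)
river: ρ → (-20,38,2)
river: ρ → (2,38,-20)
river: ρ → (-20,2,20)
closes: descent 0, river 6
min |a| on river = 2

2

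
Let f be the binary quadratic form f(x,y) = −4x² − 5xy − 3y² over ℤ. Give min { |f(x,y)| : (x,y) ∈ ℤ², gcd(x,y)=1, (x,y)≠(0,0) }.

translate: b→-3 (≡5 mod 8), so (4,5,3)→(4,-3,2)
flip: (4,-3,2)→(2,3,4)
translate: b→-1 (≡3 mod 4), so (2,3,4)→(2,-1,3)
reduced (well bottom): (2,-1,3) with a≤c, −a<b≤a
well minimum |f| = |-2| = 2 (negative-definite)

2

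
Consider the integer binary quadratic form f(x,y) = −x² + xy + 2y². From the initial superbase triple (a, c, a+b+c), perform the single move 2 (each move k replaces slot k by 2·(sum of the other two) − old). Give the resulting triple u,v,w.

start (-1,2,2) = (f(1,0),f(0,1),f(1,1))
replace slot 2: 2·((-1)+2) − 2 = 0 → (-1,0,2)

-1,0,2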